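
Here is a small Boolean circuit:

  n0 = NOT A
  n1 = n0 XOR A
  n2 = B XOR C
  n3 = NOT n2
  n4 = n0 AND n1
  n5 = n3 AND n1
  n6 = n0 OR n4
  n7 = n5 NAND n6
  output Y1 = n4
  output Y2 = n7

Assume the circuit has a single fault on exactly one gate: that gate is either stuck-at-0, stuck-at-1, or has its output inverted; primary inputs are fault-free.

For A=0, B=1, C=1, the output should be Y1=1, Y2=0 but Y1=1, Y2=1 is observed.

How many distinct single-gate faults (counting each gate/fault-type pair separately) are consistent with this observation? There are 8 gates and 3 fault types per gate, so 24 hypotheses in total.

Fault-free: n0=1, n1=1, n2=0, n3=1, n4=1, n5=1, n6=1, n7=0 → Y1=1, Y2=0. Observed Y1=1, Y2=1.
  n0: none of the 3 fault types match ✗
  n1: none of the 3 fault types match ✗
  n2: stuck-at-1, inverted output ✓; others ✗
  n3: stuck-at-0, inverted output ✓; others ✗
  n4: none of the 3 fault types match ✗
  n5: stuck-at-0, inverted output ✓; others ✗
  n6: stuck-at-0, inverted output ✓; others ✗
  n7: stuck-at-1, inverted output ✓; others ✗
Consistent faults: {n2 stuck-at-1, n2 inverted output, n3 stuck-at-0, n3 inverted output, n5 stuck-at-0, n5 inverted output, n6 stuck-at-0, n6 inverted output, n7 stuck-at-1, n7 inverted output} — 10 in all.

10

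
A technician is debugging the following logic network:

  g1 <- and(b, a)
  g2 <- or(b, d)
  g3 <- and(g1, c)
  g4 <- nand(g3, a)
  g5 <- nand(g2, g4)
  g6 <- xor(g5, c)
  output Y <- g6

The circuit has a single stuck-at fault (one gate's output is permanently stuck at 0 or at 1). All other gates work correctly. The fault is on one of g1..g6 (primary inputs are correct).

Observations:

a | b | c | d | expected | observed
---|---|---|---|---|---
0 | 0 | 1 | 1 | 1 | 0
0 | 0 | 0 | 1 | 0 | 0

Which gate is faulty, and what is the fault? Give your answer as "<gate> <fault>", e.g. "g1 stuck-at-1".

g6 stuck-at-0

Fault-free values for test 1 (a=0, b=0, c=1, d=1): g1=0, g2=1, g3=0, g4=1, g5=0, g6=1, giving Y=1. Observed 0.
Test 1: faults giving observed 0 are {g2 stuck-at-0, g4 stuck-at-0, g5 stuck-at-1, g6 stuck-at-0}.
Test 2 (a=0, b=0, c=0, d=1): fault-free g1=0, g2=1, g3=0, g4=1, g5=0, g6=0 → 0; observed 0. Eliminates g2 stuck-at-0, g4 stuck-at-0, g5 stuck-at-1.
Only g6 stuck-at-0 is consistent with every test.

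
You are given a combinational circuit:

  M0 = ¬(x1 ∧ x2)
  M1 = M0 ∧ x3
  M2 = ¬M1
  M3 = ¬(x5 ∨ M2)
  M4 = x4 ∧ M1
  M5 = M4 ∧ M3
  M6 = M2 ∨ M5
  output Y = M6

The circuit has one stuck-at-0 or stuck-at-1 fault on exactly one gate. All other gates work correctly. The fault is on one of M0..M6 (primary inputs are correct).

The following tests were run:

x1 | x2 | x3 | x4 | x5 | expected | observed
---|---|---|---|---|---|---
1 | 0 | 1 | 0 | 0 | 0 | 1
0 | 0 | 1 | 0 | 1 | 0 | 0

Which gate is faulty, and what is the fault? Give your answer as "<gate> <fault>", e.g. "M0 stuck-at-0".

Fault-free values for test 1 (x1=1, x2=0, x3=1, x4=0, x5=0): M0=1, M1=1, M2=0, M3=1, M4=0, M5=0, M6=0, giving Y=0. Observed 1.
Test 1: faults giving observed 1 are {M0 stuck-at-0, M1 stuck-at-0, M2 stuck-at-1, M4 stuck-at-1, M5 stuck-at-1, M6 stuck-at-1}.
Test 2 (x1=0, x2=0, x3=1, x4=0, x5=1): fault-free M0=1, M1=1, M2=0, M3=0, M4=0, M5=0, M6=0 → 0; observed 0. Eliminates M0 stuck-at-0, M1 stuck-at-0, M2 stuck-at-1, M5 stuck-at-1, M6 stuck-at-1.
Only M4 stuck-at-1 is consistent with every test.

M4 stuck-at-1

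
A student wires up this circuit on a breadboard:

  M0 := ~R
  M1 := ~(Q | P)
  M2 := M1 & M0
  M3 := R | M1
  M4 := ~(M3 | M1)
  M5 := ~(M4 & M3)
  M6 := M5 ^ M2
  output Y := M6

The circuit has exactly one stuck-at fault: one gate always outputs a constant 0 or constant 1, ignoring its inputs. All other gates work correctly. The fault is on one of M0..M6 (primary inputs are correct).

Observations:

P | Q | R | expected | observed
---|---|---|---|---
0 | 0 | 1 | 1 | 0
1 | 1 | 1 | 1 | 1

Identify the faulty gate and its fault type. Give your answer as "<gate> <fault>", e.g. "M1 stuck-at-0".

Fault-free values for test 1 (P=0, Q=0, R=1): M0=0, M1=1, M2=0, M3=1, M4=0, M5=1, M6=1, giving Y=1. Observed 0.
Test 1: faults giving observed 0 are {M0 stuck-at-1, M2 stuck-at-1, M4 stuck-at-1, M5 stuck-at-0, M6 stuck-at-0}.
Test 2 (P=1, Q=1, R=1): fault-free M0=0, M1=0, M2=0, M3=1, M4=0, M5=1, M6=1 → 1; observed 1. Eliminates M2 stuck-at-1, M4 stuck-at-1, M5 stuck-at-0, M6 stuck-at-0.
Only M0 stuck-at-1 is consistent with every test.

M0 stuck-at-1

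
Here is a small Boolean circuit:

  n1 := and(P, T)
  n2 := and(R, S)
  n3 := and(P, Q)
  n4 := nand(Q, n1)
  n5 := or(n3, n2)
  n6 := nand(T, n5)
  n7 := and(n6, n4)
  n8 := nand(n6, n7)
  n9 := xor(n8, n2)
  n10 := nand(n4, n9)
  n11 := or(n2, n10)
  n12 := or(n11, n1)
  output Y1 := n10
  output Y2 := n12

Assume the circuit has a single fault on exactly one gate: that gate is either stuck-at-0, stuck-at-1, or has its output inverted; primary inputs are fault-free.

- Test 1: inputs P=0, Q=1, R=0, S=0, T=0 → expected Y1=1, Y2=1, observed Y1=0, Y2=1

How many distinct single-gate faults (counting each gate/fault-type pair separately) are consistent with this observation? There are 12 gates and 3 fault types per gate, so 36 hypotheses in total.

Fault-free: n1=0, n2=0, n3=0, n4=1, n5=0, n6=1, n7=1, n8=0, n9=0, n10=1, n11=1, n12=1 → Y1=1, Y2=1. Observed Y1=0, Y2=1.
  n1: none of the 3 fault types match ✗
  n2: stuck-at-1, inverted output ✓; others ✗
  n3: none of the 3 fault types match ✗
  n4: none of the 3 fault types match ✗
  n5: none of the 3 fault types match ✗
  n6: none of the 3 fault types match ✗
  n7: none of the 3 fault types match ✗
  n8: none of the 3 fault types match ✗
  n9: none of the 3 fault types match ✗
  n10: none of the 3 fault types match ✗
  n11: none of the 3 fault types match ✗
  n12: none of the 3 fault types match ✗
Consistent faults: {n2 stuck-at-1, n2 inverted output} — 2 in all.

2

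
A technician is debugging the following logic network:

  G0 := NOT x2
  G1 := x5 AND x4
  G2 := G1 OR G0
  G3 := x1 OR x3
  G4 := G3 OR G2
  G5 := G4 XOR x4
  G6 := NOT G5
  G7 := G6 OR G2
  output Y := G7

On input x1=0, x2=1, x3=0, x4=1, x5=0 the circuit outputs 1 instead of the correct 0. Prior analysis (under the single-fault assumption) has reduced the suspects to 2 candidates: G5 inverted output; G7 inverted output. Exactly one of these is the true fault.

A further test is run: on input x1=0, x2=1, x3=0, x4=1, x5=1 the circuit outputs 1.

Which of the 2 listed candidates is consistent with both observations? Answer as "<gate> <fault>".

Evaluate each candidate on input x1=0, x2=1, x3=0, x4=1, x5=1:
  G5 inverted output: G0=0, G1=1, G2=1, G3=0, G4=1, G5=1 [inverted output], G6=0, G7=1 → 1 — matches
  G7 inverted output: G0=0, G1=1, G2=1, G3=0, G4=1, G5=0, G6=1, G7=0 [inverted output] → 0 — eliminated
Only G5 inverted output reproduces the observed 1.

G5 inverted output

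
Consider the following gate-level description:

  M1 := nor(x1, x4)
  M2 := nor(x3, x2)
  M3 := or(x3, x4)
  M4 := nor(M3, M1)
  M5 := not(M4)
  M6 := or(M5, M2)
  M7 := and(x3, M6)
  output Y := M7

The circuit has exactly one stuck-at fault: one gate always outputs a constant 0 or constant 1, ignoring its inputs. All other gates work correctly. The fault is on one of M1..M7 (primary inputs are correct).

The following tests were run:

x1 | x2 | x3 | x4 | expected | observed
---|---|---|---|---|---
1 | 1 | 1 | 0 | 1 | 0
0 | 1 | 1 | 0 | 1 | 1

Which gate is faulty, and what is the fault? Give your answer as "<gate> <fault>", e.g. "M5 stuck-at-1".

M3 stuck-at-0

Fault-free values for test 1 (x1=1, x2=1, x3=1, x4=0): M1=0, M2=0, M3=1, M4=0, M5=1, M6=1, M7=1, giving Y=1. Observed 0.
Test 1: faults giving observed 0 are {M3 stuck-at-0, M4 stuck-at-1, M5 stuck-at-0, M6 stuck-at-0, M7 stuck-at-0}.
Test 2 (x1=0, x2=1, x3=1, x4=0): fault-free M1=1, M2=0, M3=1, M4=0, M5=1, M6=1, M7=1 → 1; observed 1. Eliminates M4 stuck-at-1, M5 stuck-at-0, M6 stuck-at-0, M7 stuck-at-0.
Only M3 stuck-at-0 is consistent with every test.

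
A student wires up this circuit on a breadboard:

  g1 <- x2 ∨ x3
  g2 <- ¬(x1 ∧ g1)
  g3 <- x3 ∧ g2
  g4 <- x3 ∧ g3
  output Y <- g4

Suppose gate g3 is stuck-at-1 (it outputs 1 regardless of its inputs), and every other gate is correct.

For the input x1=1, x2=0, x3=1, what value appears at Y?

1

Propagate with g3 forced: g1=1, g2=0, g3=1 [stuck-at-1], g4=1.
So Y = 1. (Without the fault it would be 0.)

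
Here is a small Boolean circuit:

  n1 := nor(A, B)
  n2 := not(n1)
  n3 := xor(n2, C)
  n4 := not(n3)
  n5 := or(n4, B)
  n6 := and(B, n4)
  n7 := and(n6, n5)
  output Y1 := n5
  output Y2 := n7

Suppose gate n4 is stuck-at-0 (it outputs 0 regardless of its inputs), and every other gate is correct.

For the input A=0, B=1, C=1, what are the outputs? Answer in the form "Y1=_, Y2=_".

Y1=1, Y2=0

Propagate with n4 forced: n1=0, n2=1, n3=0, n4=0 [stuck-at-0], n5=1, n6=0, n7=0.
So the outputs are Y1=1, Y2=0. (Without the fault they would be Y1=1, Y2=1.)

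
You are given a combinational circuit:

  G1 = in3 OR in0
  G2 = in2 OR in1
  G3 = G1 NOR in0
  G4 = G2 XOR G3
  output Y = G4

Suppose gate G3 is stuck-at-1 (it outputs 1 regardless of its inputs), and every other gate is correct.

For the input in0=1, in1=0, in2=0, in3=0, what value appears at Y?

1

Propagate with G3 forced: G1=1, G2=0, G3=1 [stuck-at-1], G4=1.
So Y = 1. (Without the fault it would be 0.)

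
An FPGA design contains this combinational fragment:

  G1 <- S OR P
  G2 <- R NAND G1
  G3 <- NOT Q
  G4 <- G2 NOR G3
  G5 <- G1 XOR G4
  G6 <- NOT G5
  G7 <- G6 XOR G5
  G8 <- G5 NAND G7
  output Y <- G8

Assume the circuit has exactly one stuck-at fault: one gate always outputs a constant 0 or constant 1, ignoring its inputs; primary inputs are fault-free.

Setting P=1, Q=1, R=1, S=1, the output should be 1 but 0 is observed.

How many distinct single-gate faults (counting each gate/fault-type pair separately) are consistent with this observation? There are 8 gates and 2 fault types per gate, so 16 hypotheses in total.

Fault-free: G1=1, G2=0, G3=0, G4=1, G5=0, G6=1, G7=1, G8=1 → 1. Observed 0.
  G1: none of the 2 fault types match ✗
  G2: stuck-at-1 ✓; others ✗
  G3: stuck-at-1 ✓; others ✗
  G4: stuck-at-0 ✓; others ✗
  G5: stuck-at-1 ✓; others ✗
  G6: none of the 2 fault types match ✗
  G7: none of the 2 fault types match ✗
  G8: stuck-at-0 ✓; others ✗
Consistent faults: {G2 stuck-at-1, G3 stuck-at-1, G4 stuck-at-0, G5 stuck-at-1, G8 stuck-at-0} — 5 in all.

5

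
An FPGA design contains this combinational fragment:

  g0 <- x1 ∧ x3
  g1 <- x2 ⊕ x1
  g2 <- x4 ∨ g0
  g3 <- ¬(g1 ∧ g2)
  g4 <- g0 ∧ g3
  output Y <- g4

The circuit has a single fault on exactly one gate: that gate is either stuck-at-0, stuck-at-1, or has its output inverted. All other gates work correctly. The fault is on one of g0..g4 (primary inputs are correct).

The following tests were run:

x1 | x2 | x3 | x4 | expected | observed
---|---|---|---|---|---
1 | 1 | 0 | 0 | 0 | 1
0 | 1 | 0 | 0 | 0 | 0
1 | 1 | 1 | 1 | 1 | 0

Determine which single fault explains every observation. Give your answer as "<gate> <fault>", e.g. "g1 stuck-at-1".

g0 inverted output

Fault-free values for test 1 (x1=1, x2=1, x3=0, x4=0): g0=0, g1=0, g2=0, g3=1, g4=0, giving Y=0. Observed 1.
Test 1: faults giving observed 1 are {g0 stuck-at-1, g0 inverted output, g4 stuck-at-1, g4 inverted output}.
Test 2 (x1=0, x2=1, x3=0, x4=0): fault-free g0=0, g1=1, g2=0, g3=1, g4=0 → 0; observed 0. Eliminates g4 stuck-at-1, g4 inverted output.
Test 3 (x1=1, x2=1, x3=1, x4=1): fault-free g0=1, g1=0, g2=1, g3=1, g4=1 → 1; observed 0. Eliminates g0 stuck-at-1.
Only g0 inverted output is consistent with every test.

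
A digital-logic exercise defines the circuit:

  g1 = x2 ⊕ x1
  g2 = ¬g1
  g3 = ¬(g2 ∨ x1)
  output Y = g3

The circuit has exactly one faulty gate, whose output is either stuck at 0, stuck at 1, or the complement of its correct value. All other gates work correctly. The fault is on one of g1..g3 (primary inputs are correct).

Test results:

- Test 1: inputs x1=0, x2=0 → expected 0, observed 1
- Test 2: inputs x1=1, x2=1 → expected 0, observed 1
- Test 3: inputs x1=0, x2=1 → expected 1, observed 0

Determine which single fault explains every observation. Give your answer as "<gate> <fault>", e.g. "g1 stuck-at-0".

g3 inverted output

Fault-free values for test 1 (x1=0, x2=0): g1=0, g2=1, g3=0, giving Y=0. Observed 1.
Test 1: faults giving observed 1 are {g1 stuck-at-1, g1 inverted output, g2 stuck-at-0, g2 inverted output, g3 stuck-at-1, g3 inverted output}.
Test 2 (x1=1, x2=1): fault-free g1=0, g2=1, g3=0 → 0; observed 1. Eliminates g1 stuck-at-1, g1 inverted output, g2 stuck-at-0, g2 inverted output.
Test 3 (x1=0, x2=1): fault-free g1=1, g2=0, g3=1 → 1; observed 0. Eliminates g3 stuck-at-1.
Only g3 inverted output is consistent with every test.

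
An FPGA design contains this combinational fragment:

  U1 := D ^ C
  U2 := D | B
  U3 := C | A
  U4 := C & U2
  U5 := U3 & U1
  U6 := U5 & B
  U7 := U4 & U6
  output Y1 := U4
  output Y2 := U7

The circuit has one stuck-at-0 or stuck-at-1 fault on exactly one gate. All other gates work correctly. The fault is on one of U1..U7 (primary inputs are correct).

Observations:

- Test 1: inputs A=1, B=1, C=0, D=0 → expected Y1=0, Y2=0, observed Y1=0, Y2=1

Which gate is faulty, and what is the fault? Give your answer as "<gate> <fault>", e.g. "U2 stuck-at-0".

U7 stuck-at-1

Fault-free values for test 1 (A=1, B=1, C=0, D=0): U1=0, U2=1, U3=1, U4=0, U5=0, U6=0, U7=0, giving Y1=0, Y2=0. Observed Y1=0, Y2=1.
Test 1: faults giving observed Y1=0, Y2=1 are {U7 stuck-at-1}.
Only U7 stuck-at-1 is consistent with every test.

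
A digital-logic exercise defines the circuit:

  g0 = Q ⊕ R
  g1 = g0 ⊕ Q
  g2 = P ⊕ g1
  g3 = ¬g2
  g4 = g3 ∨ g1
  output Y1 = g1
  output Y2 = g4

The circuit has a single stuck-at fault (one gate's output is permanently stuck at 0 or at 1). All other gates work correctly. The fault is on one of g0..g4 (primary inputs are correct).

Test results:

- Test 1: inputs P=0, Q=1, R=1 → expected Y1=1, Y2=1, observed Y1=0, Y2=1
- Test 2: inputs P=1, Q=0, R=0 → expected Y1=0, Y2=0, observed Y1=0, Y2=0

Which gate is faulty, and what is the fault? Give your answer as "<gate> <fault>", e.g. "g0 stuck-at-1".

g1 stuck-at-0

Fault-free values for test 1 (P=0, Q=1, R=1): g0=0, g1=1, g2=1, g3=0, g4=1, giving Y1=1, Y2=1. Observed Y1=0, Y2=1.
Test 1: faults giving observed Y1=0, Y2=1 are {g0 stuck-at-1, g1 stuck-at-0}.
Test 2 (P=1, Q=0, R=0): fault-free g0=0, g1=0, g2=1, g3=0, g4=0 → Y1=0, Y2=0; observed Y1=0, Y2=0. Eliminates g0 stuck-at-1.
Only g1 stuck-at-0 is consistent with every test.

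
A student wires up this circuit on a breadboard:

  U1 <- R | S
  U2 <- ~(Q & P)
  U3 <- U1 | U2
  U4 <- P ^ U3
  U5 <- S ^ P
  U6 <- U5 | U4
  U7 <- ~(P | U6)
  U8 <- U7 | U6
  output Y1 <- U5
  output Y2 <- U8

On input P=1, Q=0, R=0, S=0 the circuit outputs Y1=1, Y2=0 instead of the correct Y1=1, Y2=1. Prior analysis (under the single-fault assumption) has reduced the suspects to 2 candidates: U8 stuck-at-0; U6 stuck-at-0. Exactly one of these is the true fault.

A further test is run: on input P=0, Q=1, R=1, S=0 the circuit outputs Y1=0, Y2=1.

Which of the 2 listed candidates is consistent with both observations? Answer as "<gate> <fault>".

Evaluate each candidate on input P=0, Q=1, R=1, S=0:
  U8 stuck-at-0: U1=1, U2=1, U3=1, U4=1, U5=0, U6=1, U7=0, U8=0 [stuck-at-0] → Y1=0, Y2=0 — eliminated
  U6 stuck-at-0: U1=1, U2=1, U3=1, U4=1, U5=0, U6=0 [stuck-at-0], U7=1, U8=1 → Y1=0, Y2=1 — matches
Only U6 stuck-at-0 reproduces the observed Y1=0, Y2=1.

U6 stuck-at-0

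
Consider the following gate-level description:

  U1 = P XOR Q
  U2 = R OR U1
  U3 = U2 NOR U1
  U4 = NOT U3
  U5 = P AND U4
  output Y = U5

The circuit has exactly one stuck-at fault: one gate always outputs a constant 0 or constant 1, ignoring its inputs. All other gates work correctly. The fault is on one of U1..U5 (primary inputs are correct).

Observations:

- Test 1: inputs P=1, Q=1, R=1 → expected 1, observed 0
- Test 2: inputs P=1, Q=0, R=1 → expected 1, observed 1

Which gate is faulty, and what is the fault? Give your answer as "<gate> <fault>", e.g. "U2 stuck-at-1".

U2 stuck-at-0

Fault-free values for test 1 (P=1, Q=1, R=1): U1=0, U2=1, U3=0, U4=1, U5=1, giving Y=1. Observed 0.
Test 1: faults giving observed 0 are {U2 stuck-at-0, U3 stuck-at-1, U4 stuck-at-0, U5 stuck-at-0}.
Test 2 (P=1, Q=0, R=1): fault-free U1=1, U2=1, U3=0, U4=1, U5=1 → 1; observed 1. Eliminates U3 stuck-at-1, U4 stuck-at-0, U5 stuck-at-0.
Only U2 stuck-at-0 is consistent with every test.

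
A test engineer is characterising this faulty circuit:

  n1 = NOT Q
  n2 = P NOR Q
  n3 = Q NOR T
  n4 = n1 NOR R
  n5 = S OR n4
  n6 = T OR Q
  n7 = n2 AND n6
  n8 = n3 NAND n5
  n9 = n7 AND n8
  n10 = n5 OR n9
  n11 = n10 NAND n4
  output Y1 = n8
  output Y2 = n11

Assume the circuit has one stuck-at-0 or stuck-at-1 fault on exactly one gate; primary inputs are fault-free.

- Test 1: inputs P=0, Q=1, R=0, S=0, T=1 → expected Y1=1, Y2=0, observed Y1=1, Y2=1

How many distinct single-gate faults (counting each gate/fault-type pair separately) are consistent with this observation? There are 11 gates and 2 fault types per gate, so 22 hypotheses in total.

5

Fault-free: n1=0, n2=0, n3=0, n4=1, n5=1, n6=1, n7=0, n8=1, n9=0, n10=1, n11=0 → Y1=1, Y2=0. Observed Y1=1, Y2=1.
  n1: stuck-at-1 ✓; others ✗
  n2: none of the 2 fault types match ✗
  n3: none of the 2 fault types match ✗
  n4: stuck-at-0 ✓; others ✗
  n5: stuck-at-0 ✓; others ✗
  n6: none of the 2 fault types match ✗
  n7: none of the 2 fault types match ✗
  n8: none of the 2 fault types match ✗
  n9: none of the 2 fault types match ✗
  n10: stuck-at-0 ✓; others ✗
  n11: stuck-at-1 ✓; others ✗
Consistent faults: {n1 stuck-at-1, n4 stuck-at-0, n5 stuck-at-0, n10 stuck-at-0, n11 stuck-at-1} — 5 in all.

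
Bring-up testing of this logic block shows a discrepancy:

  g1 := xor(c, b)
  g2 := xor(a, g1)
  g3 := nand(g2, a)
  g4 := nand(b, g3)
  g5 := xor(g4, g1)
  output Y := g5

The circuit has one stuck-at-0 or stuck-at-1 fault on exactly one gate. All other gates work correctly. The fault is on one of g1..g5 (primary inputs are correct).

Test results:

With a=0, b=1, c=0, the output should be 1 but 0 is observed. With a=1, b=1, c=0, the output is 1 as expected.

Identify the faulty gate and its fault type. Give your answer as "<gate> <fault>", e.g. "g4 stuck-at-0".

g1 stuck-at-0

Fault-free values for test 1 (a=0, b=1, c=0): g1=1, g2=1, g3=1, g4=0, g5=1, giving Y=1. Observed 0.
Test 1: faults giving observed 0 are {g1 stuck-at-0, g3 stuck-at-0, g4 stuck-at-1, g5 stuck-at-0}.
Test 2 (a=1, b=1, c=0): fault-free g1=1, g2=0, g3=1, g4=0, g5=1 → 1; observed 1. Eliminates g3 stuck-at-0, g4 stuck-at-1, g5 stuck-at-0.
Only g1 stuck-at-0 is consistent with every test.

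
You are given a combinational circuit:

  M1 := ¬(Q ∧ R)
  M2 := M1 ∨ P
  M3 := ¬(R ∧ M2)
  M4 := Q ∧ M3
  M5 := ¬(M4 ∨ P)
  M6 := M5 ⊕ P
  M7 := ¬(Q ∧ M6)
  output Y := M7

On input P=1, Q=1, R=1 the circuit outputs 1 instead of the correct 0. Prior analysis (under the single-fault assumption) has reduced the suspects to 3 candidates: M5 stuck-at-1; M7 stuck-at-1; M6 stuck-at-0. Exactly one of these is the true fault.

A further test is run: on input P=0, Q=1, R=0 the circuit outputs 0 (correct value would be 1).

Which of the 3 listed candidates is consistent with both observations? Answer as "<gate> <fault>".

M5 stuck-at-1

Evaluate each candidate on input P=0, Q=1, R=0:
  M5 stuck-at-1: M1=1, M2=1, M3=1, M4=1, M5=1 [stuck-at-1], M6=1, M7=0 → 0 — matches
  M7 stuck-at-1: M1=1, M2=1, M3=1, M4=1, M5=0, M6=0, M7=1 [stuck-at-1] → 1 — eliminated
  M6 stuck-at-0: M1=1, M2=1, M3=1, M4=1, M5=0, M6=0 [stuck-at-0], M7=1 → 1 — eliminated
Only M5 stuck-at-1 reproduces the observed 0.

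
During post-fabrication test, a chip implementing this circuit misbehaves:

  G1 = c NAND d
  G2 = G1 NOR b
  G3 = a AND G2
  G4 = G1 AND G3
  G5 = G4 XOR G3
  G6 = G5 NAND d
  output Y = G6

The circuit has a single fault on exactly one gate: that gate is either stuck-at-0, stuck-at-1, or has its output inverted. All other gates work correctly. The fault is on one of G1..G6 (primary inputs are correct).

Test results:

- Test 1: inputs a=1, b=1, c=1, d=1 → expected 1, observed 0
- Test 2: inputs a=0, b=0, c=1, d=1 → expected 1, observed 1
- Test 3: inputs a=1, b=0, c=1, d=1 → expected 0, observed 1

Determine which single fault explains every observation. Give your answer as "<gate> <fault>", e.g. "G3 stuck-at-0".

G2 inverted output

Fault-free values for test 1 (a=1, b=1, c=1, d=1): G1=0, G2=0, G3=0, G4=0, G5=0, G6=1, giving Y=1. Observed 0.
Test 1: faults giving observed 0 are {G2 stuck-at-1, G2 inverted output, G3 stuck-at-1, G3 inverted output, G4 stuck-at-1, G4 inverted output, G5 stuck-at-1, G5 inverted output, G6 stuck-at-0, G6 inverted output}.
Test 2 (a=0, b=0, c=1, d=1): fault-free G1=0, G2=1, G3=0, G4=0, G5=0, G6=1 → 1; observed 1. Eliminates G3 stuck-at-1, G3 inverted output, G4 stuck-at-1, G4 inverted output, G5 stuck-at-1, G5 inverted output, G6 stuck-at-0, G6 inverted output.
Test 3 (a=1, b=0, c=1, d=1): fault-free G1=0, G2=1, G3=1, G4=0, G5=1, G6=0 → 0; observed 1. Eliminates G2 stuck-at-1.
Only G2 inverted output is consistent with every test.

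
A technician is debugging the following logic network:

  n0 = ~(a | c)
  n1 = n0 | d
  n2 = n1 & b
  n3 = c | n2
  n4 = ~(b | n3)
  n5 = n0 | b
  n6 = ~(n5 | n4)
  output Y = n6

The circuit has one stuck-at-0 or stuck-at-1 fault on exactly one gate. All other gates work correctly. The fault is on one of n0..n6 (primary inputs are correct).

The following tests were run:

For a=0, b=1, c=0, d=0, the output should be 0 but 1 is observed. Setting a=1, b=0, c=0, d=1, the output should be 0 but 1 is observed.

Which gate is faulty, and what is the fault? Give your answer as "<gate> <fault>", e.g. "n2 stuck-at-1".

Fault-free values for test 1 (a=0, b=1, c=0, d=0): n0=1, n1=1, n2=1, n3=1, n4=0, n5=1, n6=0, giving Y=0. Observed 1.
Test 1: faults giving observed 1 are {n5 stuck-at-0, n6 stuck-at-1}.
Test 2 (a=1, b=0, c=0, d=1): fault-free n0=0, n1=1, n2=0, n3=0, n4=1, n5=0, n6=0 → 0; observed 1. Eliminates n5 stuck-at-0.
Only n6 stuck-at-1 is consistent with every test.

n6 stuck-at-1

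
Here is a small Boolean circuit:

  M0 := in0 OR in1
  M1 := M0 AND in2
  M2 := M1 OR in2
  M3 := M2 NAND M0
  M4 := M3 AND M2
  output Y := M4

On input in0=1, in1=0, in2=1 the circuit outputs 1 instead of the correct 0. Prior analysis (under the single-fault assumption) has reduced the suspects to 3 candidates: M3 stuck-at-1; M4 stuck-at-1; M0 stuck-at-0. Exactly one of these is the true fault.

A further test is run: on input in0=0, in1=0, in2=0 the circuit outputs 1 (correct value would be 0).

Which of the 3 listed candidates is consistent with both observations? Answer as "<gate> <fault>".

M4 stuck-at-1

Evaluate each candidate on input in0=0, in1=0, in2=0:
  M3 stuck-at-1: M0=0, M1=0, M2=0, M3=1 [stuck-at-1], M4=0 → 0 — eliminated
  M4 stuck-at-1: M0=0, M1=0, M2=0, M3=1, M4=1 [stuck-at-1] → 1 — matches
  M0 stuck-at-0: M0=0 [stuck-at-0], M1=0, M2=0, M3=1, M4=0 → 0 — eliminated
Only M4 stuck-at-1 reproduces the observed 1.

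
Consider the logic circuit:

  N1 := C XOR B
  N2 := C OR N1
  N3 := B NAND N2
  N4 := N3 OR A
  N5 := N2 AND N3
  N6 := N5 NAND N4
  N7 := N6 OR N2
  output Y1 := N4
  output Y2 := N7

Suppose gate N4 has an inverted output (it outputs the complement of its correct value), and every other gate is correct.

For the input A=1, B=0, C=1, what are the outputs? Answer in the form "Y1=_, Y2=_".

Y1=0, Y2=1

Propagate with N4 forced: N1=1, N2=1, N3=1, N4=0 [inverted output], N5=1, N6=1, N7=1.
So the outputs are Y1=0, Y2=1. (Without the fault they would be Y1=1, Y2=1.)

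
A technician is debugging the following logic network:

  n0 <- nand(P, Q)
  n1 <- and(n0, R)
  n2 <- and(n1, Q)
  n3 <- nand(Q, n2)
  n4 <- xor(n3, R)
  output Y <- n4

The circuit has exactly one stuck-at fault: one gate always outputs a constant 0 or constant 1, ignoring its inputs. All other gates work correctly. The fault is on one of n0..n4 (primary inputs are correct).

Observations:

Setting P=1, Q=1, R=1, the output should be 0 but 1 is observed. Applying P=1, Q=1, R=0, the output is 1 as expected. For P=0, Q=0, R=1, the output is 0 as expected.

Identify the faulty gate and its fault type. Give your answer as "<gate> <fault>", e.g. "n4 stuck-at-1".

n0 stuck-at-1

Fault-free values for test 1 (P=1, Q=1, R=1): n0=0, n1=0, n2=0, n3=1, n4=0, giving Y=0. Observed 1.
Test 1: faults giving observed 1 are {n0 stuck-at-1, n1 stuck-at-1, n2 stuck-at-1, n3 stuck-at-0, n4 stuck-at-1}.
Test 2 (P=1, Q=1, R=0): fault-free n0=0, n1=0, n2=0, n3=1, n4=1 → 1; observed 1. Eliminates n1 stuck-at-1, n2 stuck-at-1, n3 stuck-at-0.
Test 3 (P=0, Q=0, R=1): fault-free n0=1, n1=1, n2=0, n3=1, n4=0 → 0; observed 0. Eliminates n4 stuck-at-1.
Only n0 stuck-at-1 is consistent with every test.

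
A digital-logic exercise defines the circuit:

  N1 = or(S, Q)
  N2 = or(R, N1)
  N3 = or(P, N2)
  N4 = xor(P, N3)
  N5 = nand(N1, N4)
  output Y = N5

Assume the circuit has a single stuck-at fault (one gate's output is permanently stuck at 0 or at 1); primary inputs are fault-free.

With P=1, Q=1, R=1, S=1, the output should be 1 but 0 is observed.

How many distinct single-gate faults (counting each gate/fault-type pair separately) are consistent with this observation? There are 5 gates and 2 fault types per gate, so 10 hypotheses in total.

3

Fault-free: N1=1, N2=1, N3=1, N4=0, N5=1 → 1. Observed 0.
  N1 stuck-at-0: output 1 ✗
  N1 stuck-at-1: output 1 ✗
  N2 stuck-at-0: output 1 ✗
  N2 stuck-at-1: output 1 ✗
  N3 stuck-at-0: output 0 ✓
  N3 stuck-at-1: output 1 ✗
  N4 stuck-at-0: output 1 ✗
  N4 stuck-at-1: output 0 ✓
  N5 stuck-at-0: output 0 ✓
  N5 stuck-at-1: output 1 ✗
Consistent faults: {N3 stuck-at-0, N4 stuck-at-1, N5 stuck-at-0} — 3 in all.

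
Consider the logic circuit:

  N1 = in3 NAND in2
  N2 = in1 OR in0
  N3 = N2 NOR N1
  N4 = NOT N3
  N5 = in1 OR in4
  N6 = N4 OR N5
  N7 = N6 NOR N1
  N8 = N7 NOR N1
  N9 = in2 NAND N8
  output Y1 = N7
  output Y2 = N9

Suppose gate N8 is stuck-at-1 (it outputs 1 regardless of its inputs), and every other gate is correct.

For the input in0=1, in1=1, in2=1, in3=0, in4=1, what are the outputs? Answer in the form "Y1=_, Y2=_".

Propagate with N8 forced: N1=1, N2=1, N3=0, N4=1, N5=1, N6=1, N7=0, N8=1 [stuck-at-1], N9=0.
So the outputs are Y1=0, Y2=0. (Without the fault they would be Y1=0, Y2=1.)

Y1=0, Y2=0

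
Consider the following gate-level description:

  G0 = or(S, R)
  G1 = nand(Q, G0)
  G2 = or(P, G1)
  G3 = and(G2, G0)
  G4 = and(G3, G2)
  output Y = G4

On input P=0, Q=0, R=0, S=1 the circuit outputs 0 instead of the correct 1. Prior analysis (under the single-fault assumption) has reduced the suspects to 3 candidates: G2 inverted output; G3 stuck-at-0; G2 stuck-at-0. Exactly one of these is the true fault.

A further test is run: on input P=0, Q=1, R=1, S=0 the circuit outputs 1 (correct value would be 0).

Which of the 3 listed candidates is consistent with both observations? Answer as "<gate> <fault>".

Evaluate each candidate on input P=0, Q=1, R=1, S=0:
  G2 inverted output: G0=1, G1=0, G2=1 [inverted output], G3=1, G4=1 → 1 — matches
  G3 stuck-at-0: G0=1, G1=0, G2=0, G3=0 [stuck-at-0], G4=0 → 0 — eliminated
  G2 stuck-at-0: G0=1, G1=0, G2=0 [stuck-at-0], G3=0, G4=0 → 0 — eliminated
Only G2 inverted output reproduces the observed 1.

G2 inverted output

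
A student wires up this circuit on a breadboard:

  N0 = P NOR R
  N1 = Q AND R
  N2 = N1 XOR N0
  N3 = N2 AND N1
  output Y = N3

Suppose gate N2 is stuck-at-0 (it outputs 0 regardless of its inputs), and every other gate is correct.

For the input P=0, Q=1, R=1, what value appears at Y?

0

Propagate with N2 forced: N0=0, N1=1, N2=0 [stuck-at-0], N3=0.
So Y = 0. (Without the fault it would be 1.)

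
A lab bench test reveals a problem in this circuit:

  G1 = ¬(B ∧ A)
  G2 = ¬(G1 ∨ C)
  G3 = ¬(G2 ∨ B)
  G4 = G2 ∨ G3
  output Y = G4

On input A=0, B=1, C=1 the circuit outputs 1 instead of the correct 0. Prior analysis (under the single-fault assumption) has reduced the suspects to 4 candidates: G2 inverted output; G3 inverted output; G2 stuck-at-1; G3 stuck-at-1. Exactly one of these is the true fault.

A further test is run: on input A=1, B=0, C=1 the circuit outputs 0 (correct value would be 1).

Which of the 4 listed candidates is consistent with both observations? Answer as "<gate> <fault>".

Evaluate each candidate on input A=1, B=0, C=1:
  G2 inverted output: G1=1, G2=1 [inverted output], G3=0, G4=1 → 1 — eliminated
  G3 inverted output: G1=1, G2=0, G3=0 [inverted output], G4=0 → 0 — matches
  G2 stuck-at-1: G1=1, G2=1 [stuck-at-1], G3=0, G4=1 → 1 — eliminated
  G3 stuck-at-1: G1=1, G2=0, G3=1 [stuck-at-1], G4=1 → 1 — eliminated
Only G3 inverted output reproduces the observed 0.

G3 inverted output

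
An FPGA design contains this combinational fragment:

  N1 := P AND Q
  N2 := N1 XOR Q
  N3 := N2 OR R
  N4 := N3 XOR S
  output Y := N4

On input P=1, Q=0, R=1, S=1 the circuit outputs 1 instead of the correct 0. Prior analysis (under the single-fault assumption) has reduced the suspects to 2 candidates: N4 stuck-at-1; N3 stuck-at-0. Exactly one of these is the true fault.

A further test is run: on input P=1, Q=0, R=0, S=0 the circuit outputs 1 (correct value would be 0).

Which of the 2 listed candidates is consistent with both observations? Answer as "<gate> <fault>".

N4 stuck-at-1

Evaluate each candidate on input P=1, Q=0, R=0, S=0:
  N4 stuck-at-1: N1=0, N2=0, N3=0, N4=1 [stuck-at-1] → 1 — matches
  N3 stuck-at-0: N1=0, N2=0, N3=0 [stuck-at-0], N4=0 → 0 — eliminated
Only N4 stuck-at-1 reproduces the observed 1.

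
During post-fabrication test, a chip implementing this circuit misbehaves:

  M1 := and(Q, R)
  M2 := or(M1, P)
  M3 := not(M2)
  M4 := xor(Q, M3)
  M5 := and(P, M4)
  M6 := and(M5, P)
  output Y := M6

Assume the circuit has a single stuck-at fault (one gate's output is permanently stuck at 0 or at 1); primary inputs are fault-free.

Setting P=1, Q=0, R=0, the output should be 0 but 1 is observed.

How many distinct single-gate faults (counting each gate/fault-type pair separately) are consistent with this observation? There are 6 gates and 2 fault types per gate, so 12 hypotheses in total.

5

Fault-free: M1=0, M2=1, M3=0, M4=0, M5=0, M6=0 → 0. Observed 1.
  M1 stuck-at-0: output 0 ✗
  M1 stuck-at-1: output 0 ✗
  M2 stuck-at-0: output 1 ✓
  M2 stuck-at-1: output 0 ✗
  M3 stuck-at-0: output 0 ✗
  M3 stuck-at-1: output 1 ✓
  M4 stuck-at-0: output 0 ✗
  M4 stuck-at-1: output 1 ✓
  M5 stuck-at-0: output 0 ✗
  M5 stuck-at-1: output 1 ✓
  M6 stuck-at-0: output 0 ✗
  M6 stuck-at-1: output 1 ✓
Consistent faults: {M2 stuck-at-0, M3 stuck-at-1, M4 stuck-at-1, M5 stuck-at-1, M6 stuck-at-1} — 5 in all.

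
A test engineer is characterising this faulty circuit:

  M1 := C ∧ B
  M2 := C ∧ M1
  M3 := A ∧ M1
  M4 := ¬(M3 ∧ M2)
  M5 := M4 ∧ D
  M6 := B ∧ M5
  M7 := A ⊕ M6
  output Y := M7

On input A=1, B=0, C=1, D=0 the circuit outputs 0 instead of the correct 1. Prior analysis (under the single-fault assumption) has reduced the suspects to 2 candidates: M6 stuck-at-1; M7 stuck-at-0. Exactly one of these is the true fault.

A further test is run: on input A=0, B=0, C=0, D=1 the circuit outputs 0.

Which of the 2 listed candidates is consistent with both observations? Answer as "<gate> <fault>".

Evaluate each candidate on input A=0, B=0, C=0, D=1:
  M6 stuck-at-1: M1=0, M2=0, M3=0, M4=1, M5=1, M6=1 [stuck-at-1], M7=1 → 1 — eliminated
  M7 stuck-at-0: M1=0, M2=0, M3=0, M4=1, M5=1, M6=0, M7=0 [stuck-at-0] → 0 — matches
Only M7 stuck-at-0 reproduces the observed 0.

M7 stuck-at-0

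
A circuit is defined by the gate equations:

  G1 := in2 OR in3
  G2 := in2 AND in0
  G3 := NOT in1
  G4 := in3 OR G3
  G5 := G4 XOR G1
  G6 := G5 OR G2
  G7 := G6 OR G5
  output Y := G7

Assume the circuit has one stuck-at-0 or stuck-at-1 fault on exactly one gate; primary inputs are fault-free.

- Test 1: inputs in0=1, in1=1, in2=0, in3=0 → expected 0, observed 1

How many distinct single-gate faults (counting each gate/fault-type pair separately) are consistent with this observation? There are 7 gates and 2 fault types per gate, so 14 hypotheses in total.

Fault-free: G1=0, G2=0, G3=0, G4=0, G5=0, G6=0, G7=0 → 0. Observed 1.
  G1 stuck-at-0: output 0 ✗
  G1 stuck-at-1: output 1 ✓
  G2 stuck-at-0: output 0 ✗
  G2 stuck-at-1: output 1 ✓
  G3 stuck-at-0: output 0 ✗
  G3 stuck-at-1: output 1 ✓
  G4 stuck-at-0: output 0 ✗
  G4 stuck-at-1: output 1 ✓
  G5 stuck-at-0: output 0 ✗
  G5 stuck-at-1: output 1 ✓
  G6 stuck-at-0: output 0 ✗
  G6 stuck-at-1: output 1 ✓
  G7 stuck-at-0: output 0 ✗
  G7 stuck-at-1: output 1 ✓
Consistent faults: {G1 stuck-at-1, G2 stuck-at-1, G3 stuck-at-1, G4 stuck-at-1, G5 stuck-at-1, G6 stuck-at-1, G7 stuck-at-1} — 7 in all.

7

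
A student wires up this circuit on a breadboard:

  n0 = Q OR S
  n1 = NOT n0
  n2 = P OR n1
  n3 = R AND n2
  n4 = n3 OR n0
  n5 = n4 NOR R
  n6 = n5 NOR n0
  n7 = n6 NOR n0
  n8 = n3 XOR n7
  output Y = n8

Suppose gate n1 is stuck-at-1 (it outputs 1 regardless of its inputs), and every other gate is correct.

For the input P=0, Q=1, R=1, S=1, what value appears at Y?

Propagate with n1 forced: n0=1, n1=1 [stuck-at-1], n2=1, n3=1, n4=1, n5=0, n6=0, n7=0, n8=1.
So Y = 1. (Without the fault it would be 0.)

1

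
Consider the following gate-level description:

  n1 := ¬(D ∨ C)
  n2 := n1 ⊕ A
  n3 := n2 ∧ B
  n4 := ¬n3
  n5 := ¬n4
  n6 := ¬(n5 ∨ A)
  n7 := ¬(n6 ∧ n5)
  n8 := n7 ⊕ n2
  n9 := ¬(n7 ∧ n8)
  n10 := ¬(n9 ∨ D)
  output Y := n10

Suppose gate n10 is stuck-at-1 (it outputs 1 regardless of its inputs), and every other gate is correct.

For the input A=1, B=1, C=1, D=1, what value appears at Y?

1

Propagate with n10 forced: n1=0, n2=1, n3=1, n4=0, n5=1, n6=0, n7=1, n8=0, n9=1, n10=1 [stuck-at-1].
So Y = 1. (Without the fault it would be 0.)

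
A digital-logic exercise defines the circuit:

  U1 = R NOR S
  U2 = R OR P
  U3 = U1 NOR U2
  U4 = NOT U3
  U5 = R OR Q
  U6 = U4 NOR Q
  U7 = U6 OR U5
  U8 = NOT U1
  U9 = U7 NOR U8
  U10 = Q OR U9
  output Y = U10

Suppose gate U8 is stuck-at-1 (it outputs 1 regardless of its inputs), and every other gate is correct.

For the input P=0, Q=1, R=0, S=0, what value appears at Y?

1

Propagate with U8 forced: U1=1, U2=0, U3=0, U4=1, U5=1, U6=0, U7=1, U8=1 [stuck-at-1], U9=0, U10=1.
So Y = 1. (Same as the fault-free value — the fault is masked on this input.)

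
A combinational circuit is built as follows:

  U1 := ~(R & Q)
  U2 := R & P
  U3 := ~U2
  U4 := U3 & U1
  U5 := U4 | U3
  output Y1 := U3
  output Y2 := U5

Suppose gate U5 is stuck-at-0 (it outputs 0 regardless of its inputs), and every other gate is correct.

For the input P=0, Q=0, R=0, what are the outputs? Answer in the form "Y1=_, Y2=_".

Y1=1, Y2=0

Propagate with U5 forced: U1=1, U2=0, U3=1, U4=1, U5=0 [stuck-at-0].
So the outputs are Y1=1, Y2=0. (Without the fault they would be Y1=1, Y2=1.)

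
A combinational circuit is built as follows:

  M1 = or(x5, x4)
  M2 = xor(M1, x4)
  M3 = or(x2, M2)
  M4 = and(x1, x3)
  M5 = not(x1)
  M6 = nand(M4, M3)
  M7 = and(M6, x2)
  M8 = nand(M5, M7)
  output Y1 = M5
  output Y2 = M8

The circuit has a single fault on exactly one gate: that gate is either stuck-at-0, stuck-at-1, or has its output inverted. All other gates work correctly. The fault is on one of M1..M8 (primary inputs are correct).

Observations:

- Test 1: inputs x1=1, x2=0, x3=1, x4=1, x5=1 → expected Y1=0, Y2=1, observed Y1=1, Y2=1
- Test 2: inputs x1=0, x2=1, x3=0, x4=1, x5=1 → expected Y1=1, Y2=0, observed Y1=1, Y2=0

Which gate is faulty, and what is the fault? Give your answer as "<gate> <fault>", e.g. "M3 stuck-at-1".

M5 stuck-at-1

Fault-free values for test 1 (x1=1, x2=0, x3=1, x4=1, x5=1): M1=1, M2=0, M3=0, M4=1, M5=0, M6=1, M7=0, M8=1, giving Y1=0, Y2=1. Observed Y1=1, Y2=1.
Test 1: faults giving observed Y1=1, Y2=1 are {M5 stuck-at-1, M5 inverted output}.
Test 2 (x1=0, x2=1, x3=0, x4=1, x5=1): fault-free M1=1, M2=0, M3=1, M4=0, M5=1, M6=1, M7=1, M8=0 → Y1=1, Y2=0; observed Y1=1, Y2=0. Eliminates M5 inverted output.
Only M5 stuck-at-1 is consistent with every test.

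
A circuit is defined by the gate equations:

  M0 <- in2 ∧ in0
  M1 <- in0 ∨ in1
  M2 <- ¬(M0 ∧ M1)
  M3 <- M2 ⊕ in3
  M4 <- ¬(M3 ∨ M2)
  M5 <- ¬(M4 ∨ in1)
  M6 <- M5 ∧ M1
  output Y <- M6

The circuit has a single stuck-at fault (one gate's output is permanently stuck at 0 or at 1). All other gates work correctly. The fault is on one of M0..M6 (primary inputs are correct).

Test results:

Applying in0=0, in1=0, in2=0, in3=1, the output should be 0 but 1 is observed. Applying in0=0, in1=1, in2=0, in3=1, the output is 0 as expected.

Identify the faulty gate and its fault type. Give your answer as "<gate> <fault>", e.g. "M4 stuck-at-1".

Fault-free values for test 1 (in0=0, in1=0, in2=0, in3=1): M0=0, M1=0, M2=1, M3=0, M4=0, M5=1, M6=0, giving Y=0. Observed 1.
Test 1: faults giving observed 1 are {M1 stuck-at-1, M6 stuck-at-1}.
Test 2 (in0=0, in1=1, in2=0, in3=1): fault-free M0=0, M1=1, M2=1, M3=0, M4=0, M5=0, M6=0 → 0; observed 0. Eliminates M6 stuck-at-1.
Only M1 stuck-at-1 is consistent with every test.

M1 stuck-at-1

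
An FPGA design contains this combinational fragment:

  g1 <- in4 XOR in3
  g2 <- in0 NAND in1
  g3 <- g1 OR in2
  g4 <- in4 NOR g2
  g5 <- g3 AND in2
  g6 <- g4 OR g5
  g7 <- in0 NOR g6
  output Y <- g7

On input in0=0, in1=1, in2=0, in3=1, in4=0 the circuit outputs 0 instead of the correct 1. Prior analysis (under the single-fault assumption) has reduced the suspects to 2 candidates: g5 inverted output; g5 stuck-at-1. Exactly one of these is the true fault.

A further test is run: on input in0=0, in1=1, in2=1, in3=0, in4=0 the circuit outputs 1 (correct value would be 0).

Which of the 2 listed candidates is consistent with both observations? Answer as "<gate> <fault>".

g5 inverted output

Evaluate each candidate on input in0=0, in1=1, in2=1, in3=0, in4=0:
  g5 inverted output: g1=0, g2=1, g3=1, g4=0, g5=0 [inverted output], g6=0, g7=1 → 1 — matches
  g5 stuck-at-1: g1=0, g2=1, g3=1, g4=0, g5=1 [stuck-at-1], g6=1, g7=0 → 0 — eliminated
Only g5 inverted output reproduces the observed 1.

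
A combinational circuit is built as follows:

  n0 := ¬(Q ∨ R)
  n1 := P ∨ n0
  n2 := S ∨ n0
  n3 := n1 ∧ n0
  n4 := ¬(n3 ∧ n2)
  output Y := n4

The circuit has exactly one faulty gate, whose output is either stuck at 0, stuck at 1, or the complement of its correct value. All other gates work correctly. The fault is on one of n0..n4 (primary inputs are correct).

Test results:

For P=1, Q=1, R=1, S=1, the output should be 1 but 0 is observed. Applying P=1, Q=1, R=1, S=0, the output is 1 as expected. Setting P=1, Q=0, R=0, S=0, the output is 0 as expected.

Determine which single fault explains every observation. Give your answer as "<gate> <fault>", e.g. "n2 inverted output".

n3 stuck-at-1

Fault-free values for test 1 (P=1, Q=1, R=1, S=1): n0=0, n1=1, n2=1, n3=0, n4=1, giving Y=1. Observed 0.
Test 1: faults giving observed 0 are {n0 stuck-at-1, n0 inverted output, n3 stuck-at-1, n3 inverted output, n4 stuck-at-0, n4 inverted output}.
Test 2 (P=1, Q=1, R=1, S=0): fault-free n0=0, n1=1, n2=0, n3=0, n4=1 → 1; observed 1. Eliminates n0 stuck-at-1, n0 inverted output, n4 stuck-at-0, n4 inverted output.
Test 3 (P=1, Q=0, R=0, S=0): fault-free n0=1, n1=1, n2=1, n3=1, n4=0 → 0; observed 0. Eliminates n3 inverted output.
Only n3 stuck-at-1 is consistent with every test.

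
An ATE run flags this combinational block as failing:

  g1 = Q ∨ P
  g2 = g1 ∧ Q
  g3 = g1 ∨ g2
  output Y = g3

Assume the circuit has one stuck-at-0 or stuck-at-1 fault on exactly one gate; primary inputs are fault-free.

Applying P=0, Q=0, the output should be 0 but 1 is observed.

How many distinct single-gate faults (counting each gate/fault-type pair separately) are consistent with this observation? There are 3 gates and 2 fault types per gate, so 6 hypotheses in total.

3

Fault-free: g1=0, g2=0, g3=0 → 0. Observed 1.
  g1 stuck-at-0: output 0 ✗
  g1 stuck-at-1: output 1 ✓
  g2 stuck-at-0: output 0 ✗
  g2 stuck-at-1: output 1 ✓
  g3 stuck-at-0: output 0 ✗
  g3 stuck-at-1: output 1 ✓
Consistent faults: {g1 stuck-at-1, g2 stuck-at-1, g3 stuck-at-1} — 3 in all.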